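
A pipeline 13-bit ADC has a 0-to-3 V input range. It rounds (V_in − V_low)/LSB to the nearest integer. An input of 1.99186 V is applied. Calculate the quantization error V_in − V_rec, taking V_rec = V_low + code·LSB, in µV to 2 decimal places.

38.71 µV

One LSB is 3 V / 8192 = 366.21 µV.
(V_in − V_low)/LSB = (1.99186 − 0)/0.000366211 = 5439.1057 → code 5439 (round).
Reconstructed: 1.9918213 V.
Difference: 3.87109e-05 V → 38.71 µV.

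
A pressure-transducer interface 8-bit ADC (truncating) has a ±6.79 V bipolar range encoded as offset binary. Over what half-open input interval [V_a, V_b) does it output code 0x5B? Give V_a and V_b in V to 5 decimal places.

[-1.96273 V, -1.90969 V)

LSB = 13.58/2^8 = 53.047 mV.
Code 0x5B = 91 decimal.
V_a = V_low + 91·LSB = -1.96273 V; V_b = V_low + 92·LSB = -1.90969 V.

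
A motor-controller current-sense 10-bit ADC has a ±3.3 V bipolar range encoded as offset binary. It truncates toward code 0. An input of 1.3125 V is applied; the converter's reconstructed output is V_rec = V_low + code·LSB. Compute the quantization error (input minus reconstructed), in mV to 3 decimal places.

LSB = 6.6/2^10 = 6.445 mV.
(1.3125 − (−3.3))/0.00644531 = 715.6364; ⌊·⌋ gives code 715.
Reconstructed: 1.3083984 V.
Difference: 0.00410156 V → 4.102 mV.

4.102 mV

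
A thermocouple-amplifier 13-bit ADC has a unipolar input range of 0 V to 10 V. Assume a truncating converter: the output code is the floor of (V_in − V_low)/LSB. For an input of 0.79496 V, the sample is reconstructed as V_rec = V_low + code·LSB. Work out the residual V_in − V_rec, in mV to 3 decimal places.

0.282 mV

One LSB is 10 V / 8192 = 1.221 mV.
Scaled input = 651.2312 LSBs, so code = 651.
Reconstructed: 0.79467773 V.
Error = 0.79496 − 0.79467773 = 0.000282266 V = 0.282 mV.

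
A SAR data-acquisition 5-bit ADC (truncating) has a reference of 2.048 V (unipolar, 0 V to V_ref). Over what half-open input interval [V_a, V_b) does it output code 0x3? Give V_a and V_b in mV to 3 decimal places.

LSB = 2.048/2^5 = 64.000 mV.
Code 0x3 = 3 decimal.
V_a = V_low + 3·LSB = 0.192 V; V_b = V_low + 4·LSB = 0.256 V.

[192.000 mV, 256.000 mV)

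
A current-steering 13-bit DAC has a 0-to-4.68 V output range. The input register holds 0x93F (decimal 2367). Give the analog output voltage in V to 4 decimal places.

LSB = 4.68 V / 2^13 = 0.571 mV.
Code 0x93F = 2367 decimal.
V_out = 0 + 2367 × 0.000571289 V = 1.35224 V.

1.3522 V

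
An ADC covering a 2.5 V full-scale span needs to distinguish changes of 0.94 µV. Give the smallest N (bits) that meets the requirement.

Number of steps required ≥ 2.5 V / 0.94 µV = 2659574.47.
Need 2^N ≥ 2659574.47; 2^21 = 2097152, 2^22 = 4194304.
Minimum N = 22.

22 bits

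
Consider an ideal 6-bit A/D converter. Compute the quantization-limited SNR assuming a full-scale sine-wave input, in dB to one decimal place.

SNR ≈ 6.02·N + 1.76 dB = 6.02·6 + 1.76 = 37.88 dB.

37.9 dB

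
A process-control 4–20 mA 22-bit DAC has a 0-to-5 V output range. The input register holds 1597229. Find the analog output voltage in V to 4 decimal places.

1.9040 V

LSB = 5 V / 2^22 = 1.19 µV.
V_out = 0 + 1597229 × 1.19209e-06 V = 1.90405 V.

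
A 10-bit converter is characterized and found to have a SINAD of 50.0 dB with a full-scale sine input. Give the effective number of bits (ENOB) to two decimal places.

ENOB = (SINAD − 1.76) / 6.02 = (50.0 − 1.76)/6.02 = 8.013.

8.01 bits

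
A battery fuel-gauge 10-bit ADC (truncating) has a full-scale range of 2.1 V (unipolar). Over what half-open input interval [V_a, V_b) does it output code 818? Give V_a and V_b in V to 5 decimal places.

[1.67754 V, 1.67959 V)

LSB = 2.1/2^10 = 2.051 mV.
V_a = V_low + 818·LSB = 1.67754 V; V_b = V_low + 819·LSB = 1.67959 V.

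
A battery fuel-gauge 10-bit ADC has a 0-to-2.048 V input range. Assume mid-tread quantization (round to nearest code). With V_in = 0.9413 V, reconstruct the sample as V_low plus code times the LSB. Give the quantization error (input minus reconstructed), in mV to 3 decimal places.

One LSB is 2.048 V / 1024 = 2.000 mV.
(V_in − V_low)/LSB = (0.9413 − 0)/0.002 = 470.6500 → code 471 (round).
V_rec = 0 + 471·0.002 = 0.942 V.
Difference: -0.0007 V → -0.700 mV.

-0.700 mV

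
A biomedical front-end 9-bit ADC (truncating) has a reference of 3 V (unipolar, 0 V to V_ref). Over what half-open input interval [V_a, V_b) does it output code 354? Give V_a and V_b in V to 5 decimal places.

[2.07422 V, 2.08008 V)

LSB = 3/2^9 = 5.859 mV.
V_a = V_low + 354·LSB = 2.07422 V; V_b = V_low + 355·LSB = 2.08008 V.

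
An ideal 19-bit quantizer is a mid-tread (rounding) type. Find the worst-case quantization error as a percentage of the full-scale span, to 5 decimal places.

0.00010 %

Rounding → worst-case error = ½ LSB = V_FS/2^20, so 100/1048576 = 9.53674e-05 % of full scale.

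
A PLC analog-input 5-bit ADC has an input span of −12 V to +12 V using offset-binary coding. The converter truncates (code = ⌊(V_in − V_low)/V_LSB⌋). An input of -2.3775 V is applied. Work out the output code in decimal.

code 12

LSB = 24 V / 32 = 0.7500 V.
(-2.3775 − (−12)) / 0.75 = 12.830 LSBs.
So the output code is 12.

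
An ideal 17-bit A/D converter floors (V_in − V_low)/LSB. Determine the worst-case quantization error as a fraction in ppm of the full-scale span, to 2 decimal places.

Truncating → worst-case error = 1 LSB = V_FS/2^17, so 1e+06/131072 = 7.62939 ppm of full scale.

7.63 ppm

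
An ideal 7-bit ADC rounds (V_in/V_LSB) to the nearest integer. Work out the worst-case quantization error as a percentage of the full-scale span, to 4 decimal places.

Rounding → worst-case error = ½ LSB = V_FS/2^8, so 100/256 = 0.390625 % of full scale.

0.3906 %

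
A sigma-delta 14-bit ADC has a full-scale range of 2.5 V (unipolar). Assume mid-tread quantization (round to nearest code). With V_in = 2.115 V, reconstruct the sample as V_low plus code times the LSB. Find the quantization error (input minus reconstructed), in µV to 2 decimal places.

One LSB is 2.5 V / 16384 = 152.59 µV.
Scaled input = 13860.8640 LSBs, so code = 13861.
Reconstructed: 2.1150208 V.
Error = 2.115 − 2.1150208 = -2.0752e-05 V = -20.75 µV.

-20.75 µV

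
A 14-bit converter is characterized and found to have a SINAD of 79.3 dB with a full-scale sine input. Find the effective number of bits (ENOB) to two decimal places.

12.88 bits

ENOB = (SINAD − 1.76) / 6.02 = (79.3 − 1.76)/6.02 = 12.880.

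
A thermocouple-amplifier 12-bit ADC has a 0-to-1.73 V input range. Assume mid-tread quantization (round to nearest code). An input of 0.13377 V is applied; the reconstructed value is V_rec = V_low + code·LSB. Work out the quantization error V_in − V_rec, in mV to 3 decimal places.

LSB = 1.73/2^12 = 422.36 µV.
(V_in − V_low)/LSB = (0.13377 − 0)/0.000422363 = 316.7179 → code 317 (round).
V_rec = 0 + 317·0.000422363 = 0.13388916 V.
Error = 0.13377 − 0.13388916 = -0.00011916 V = -0.119 mV.

-0.119 mV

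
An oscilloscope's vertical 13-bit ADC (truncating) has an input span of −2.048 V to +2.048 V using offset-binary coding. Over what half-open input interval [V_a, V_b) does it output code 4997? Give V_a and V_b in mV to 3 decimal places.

[450.500 mV, 451.000 mV)

LSB = 4.096/2^13 = 0.500 mV.
V_a = V_low + 4997·LSB = 0.4505 V; V_b = V_low + 4998·LSB = 0.451 V.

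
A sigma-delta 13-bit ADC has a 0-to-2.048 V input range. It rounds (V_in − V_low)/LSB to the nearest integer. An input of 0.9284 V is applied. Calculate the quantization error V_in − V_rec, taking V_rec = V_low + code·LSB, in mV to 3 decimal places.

One LSB is 2.048 V / 8192 = 250.00 µV.
(0.9284 − 0)/0.00025 = 3713.6000; round gives code 3714.
V_rec = 0 + 3714·0.00025 = 0.9285 V.
Difference: -0.0001 V → -0.100 mV.

-0.100 mV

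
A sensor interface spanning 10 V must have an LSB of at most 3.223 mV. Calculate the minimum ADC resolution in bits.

12 bits

Number of steps required ≥ 10 V / 3.223 mV = 3102.70.
Need 2^N ≥ 3102.70; 2^11 = 2048, 2^12 = 4096.
Minimum N = 12.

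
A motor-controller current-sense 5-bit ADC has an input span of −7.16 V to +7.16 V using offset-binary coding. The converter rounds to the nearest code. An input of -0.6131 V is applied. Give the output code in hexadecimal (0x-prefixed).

Full-scale span = 14.32 V; LSB = 14.32/2^5 = 447.500 mV.
(-0.6131 − (−7.16)) / 0.4475 = 14.630 LSBs.
So the output code is 15.
In hexadecimal (0x-prefixed): 0xF.

code 0xF (decimal 15)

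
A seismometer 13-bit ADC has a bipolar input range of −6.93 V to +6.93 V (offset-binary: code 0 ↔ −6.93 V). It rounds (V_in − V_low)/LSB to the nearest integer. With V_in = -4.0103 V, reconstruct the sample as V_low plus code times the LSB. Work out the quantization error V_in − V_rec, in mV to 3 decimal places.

LSB = 13.86/2^13 = 1.692 mV.
Scaled input = 1725.6986 LSBs, so code = 1726.
Code 1726 maps back to (−6.93) + 1726×0.00169189 V = -4.00979 V.
Error = -4.0103 − (−4.00979) = -0.000509961 V = -0.510 mV.

-0.510 mV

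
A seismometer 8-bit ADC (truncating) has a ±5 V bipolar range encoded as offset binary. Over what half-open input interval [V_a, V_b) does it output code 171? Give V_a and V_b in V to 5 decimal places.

LSB = 10/2^8 = 39.062 mV.
V_a = V_low + 171·LSB = 1.67969 V; V_b = V_low + 172·LSB = 1.71875 V.

[1.67969 V, 1.71875 V)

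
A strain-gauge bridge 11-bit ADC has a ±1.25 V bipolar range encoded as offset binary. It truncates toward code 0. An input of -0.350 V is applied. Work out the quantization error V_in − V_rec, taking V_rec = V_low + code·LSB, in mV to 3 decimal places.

LSB = 2.5/2^11 = 1.221 mV.
(V_in − V_low)/LSB = (-0.350 − (−1.25))/0.0012207 = 737.2800 → code 737 (floor).
Code 737 maps back to (−1.25) + 737×0.0012207 V = -0.3503418 V.
Error = -0.350 − (−0.3503418) = 0.000341797 V = 0.342 mV.

0.342 mV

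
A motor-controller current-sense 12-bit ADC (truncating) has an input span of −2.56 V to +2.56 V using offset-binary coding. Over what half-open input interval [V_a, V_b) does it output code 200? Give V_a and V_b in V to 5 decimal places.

[-2.31000 V, -2.30875 V)

LSB = 5.12/2^12 = 1.250 mV.
V_a = V_low + 200·LSB = -2.31 V; V_b = V_low + 201·LSB = -2.30875 V.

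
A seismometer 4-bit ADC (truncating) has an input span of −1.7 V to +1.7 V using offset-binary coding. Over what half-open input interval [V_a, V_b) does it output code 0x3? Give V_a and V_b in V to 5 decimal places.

[-1.06250 V, -0.85000 V)

LSB = 3.4/2^4 = 212.500 mV.
Code 0x3 = 3 decimal.
V_a = V_low + 3·LSB = -1.0625 V; V_b = V_low + 4·LSB = -0.85 V.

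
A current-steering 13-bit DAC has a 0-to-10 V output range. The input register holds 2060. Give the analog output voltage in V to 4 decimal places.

LSB = 10 V / 2^13 = 1.221 mV.
V_out = 0 + 2060 × 0.0012207 V = 2.51465 V.

2.5146 V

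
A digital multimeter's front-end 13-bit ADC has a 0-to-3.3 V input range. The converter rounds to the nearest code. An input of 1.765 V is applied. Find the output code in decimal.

code 4381

With 8192 levels over 3.3 V, one step is 402.83 µV.
(V_in − V_low)/LSB = (1.765 − 0) / 0.000402832 = 4381.479.
round(4381.479) = 4381.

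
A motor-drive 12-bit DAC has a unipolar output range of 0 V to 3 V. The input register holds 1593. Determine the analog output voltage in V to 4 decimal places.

LSB = 3 V / 2^12 = 0.732 mV.
V_out = 0 + 1593 × 0.000732422 V = 1.16675 V.

1.1667 V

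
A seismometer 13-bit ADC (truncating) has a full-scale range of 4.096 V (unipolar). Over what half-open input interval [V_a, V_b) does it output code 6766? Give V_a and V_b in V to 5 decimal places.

[3.38300 V, 3.38350 V)

LSB = 4.096/2^13 = 0.500 mV.
V_a = V_low + 6766·LSB = 3.383 V; V_b = V_low + 6767·LSB = 3.3835 V.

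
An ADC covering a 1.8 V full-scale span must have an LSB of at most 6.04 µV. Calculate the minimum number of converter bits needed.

Number of steps required ≥ 1.8 V / 6.04 µV = 298013.25.
Need 2^N ≥ 298013.25; 2^18 = 262144, 2^19 = 524288.
Minimum N = 19.

19 bits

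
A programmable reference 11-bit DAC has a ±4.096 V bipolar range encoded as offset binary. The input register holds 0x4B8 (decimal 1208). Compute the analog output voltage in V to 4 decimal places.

0.7360 V

LSB = 8.192 V / 2^11 = 4.000 mV.
Code 0x4B8 = 1208 decimal.
V_out = (−4.096) + 1208 × 0.004 V = 0.736 V.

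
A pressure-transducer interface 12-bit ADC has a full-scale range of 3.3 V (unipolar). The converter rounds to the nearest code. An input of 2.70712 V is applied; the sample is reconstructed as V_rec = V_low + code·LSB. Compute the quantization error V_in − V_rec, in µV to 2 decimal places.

88.75 µV

Step size: 3.3 V ÷ 2^12 = 0.806 mV.
Scaled input = 3360.1102 LSBs, so code = 3360.
V_rec = 0 + 3360·0.000805664 = 2.7070312 V.
Error = 2.70712 − 2.7070312 = 8.875e-05 V = 88.75 µV.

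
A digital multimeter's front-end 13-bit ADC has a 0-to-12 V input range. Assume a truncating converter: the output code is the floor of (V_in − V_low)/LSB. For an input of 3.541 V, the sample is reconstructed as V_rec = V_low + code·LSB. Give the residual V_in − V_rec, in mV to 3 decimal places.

Step size: 12 V ÷ 2^13 = 1.465 mV.
(3.541 − 0)/0.00146484 = 2417.3227; ⌊·⌋ gives code 2417.
Reconstructed: 3.5405273 V.
V_in − V_rec = 0.000472656 V = 0.473 mV.

0.473 mV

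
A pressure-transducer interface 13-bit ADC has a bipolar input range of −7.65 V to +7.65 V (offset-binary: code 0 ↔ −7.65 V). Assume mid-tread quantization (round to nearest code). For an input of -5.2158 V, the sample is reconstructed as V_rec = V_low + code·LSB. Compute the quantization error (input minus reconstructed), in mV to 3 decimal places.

Step size: 15.3 V ÷ 2^13 = 1.868 mV.
(-5.2158 − (−7.65))/0.00186768 = 1303.3311; round gives code 1303.
V_rec = (−7.65) + 1303·0.00186768 = -5.2164185 V.
Error = -5.2158 − (−5.2164185) = 0.000618457 V = 0.618 mV.

0.618 mV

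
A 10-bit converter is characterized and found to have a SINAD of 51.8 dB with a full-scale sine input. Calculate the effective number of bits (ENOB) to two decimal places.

ENOB = (SINAD − 1.76) / 6.02 = (51.8 − 1.76)/6.02 = 8.312.

8.31 bits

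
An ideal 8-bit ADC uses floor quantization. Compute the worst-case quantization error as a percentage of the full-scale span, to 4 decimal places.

0.3906 %

Truncating → worst-case error = 1 LSB = V_FS/2^8, so 100/256 = 0.390625 % of full scale.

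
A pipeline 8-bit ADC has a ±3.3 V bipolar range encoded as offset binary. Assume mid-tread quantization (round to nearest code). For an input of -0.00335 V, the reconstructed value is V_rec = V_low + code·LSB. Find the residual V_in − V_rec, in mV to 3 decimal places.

-3.350 mV

One LSB is 6.6 V / 256 = 25.781 mV.
(-0.00335 − (−3.3))/0.0257812 = 127.8701; round gives code 128.
Reconstructed: 0 V.
Difference: -0.00335 V → -3.350 mV.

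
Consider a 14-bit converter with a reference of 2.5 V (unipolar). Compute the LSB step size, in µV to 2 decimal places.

152.59 µV

Full-scale span = 2.5 V.
LSB = 2.5 / 2^14 = 2.5 / 16384 = 0.000152588 V = 152.59 µV.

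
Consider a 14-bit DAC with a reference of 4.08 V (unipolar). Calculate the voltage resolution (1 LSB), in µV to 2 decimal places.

249.02 µV

Full-scale span = 4.08 V.
LSB = 4.08 / 2^14 = 4.08 / 16384 = 0.000249023 V = 249.02 µV.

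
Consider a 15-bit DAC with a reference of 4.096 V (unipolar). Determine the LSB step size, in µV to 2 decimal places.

Full-scale span = 4.096 V.
LSB = 4.096 / 2^15 = 4.096 / 32768 = 0.000125 V = 125.00 µV.

125.00 µV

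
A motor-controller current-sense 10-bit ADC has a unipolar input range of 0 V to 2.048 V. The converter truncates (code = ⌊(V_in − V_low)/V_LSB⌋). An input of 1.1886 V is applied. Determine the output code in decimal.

Full-scale span = 2.048 V; LSB = 2.048/2^10 = 2.000 mV.
(1.1886 − 0) / 0.002 = 594.300 LSBs.
⌊·⌋(594.300) = 594.

code 594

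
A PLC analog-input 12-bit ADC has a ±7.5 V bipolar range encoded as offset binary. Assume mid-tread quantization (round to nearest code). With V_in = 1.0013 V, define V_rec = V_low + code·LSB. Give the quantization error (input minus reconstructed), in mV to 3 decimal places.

1.544 mV

Step size: 15 V ÷ 2^12 = 3.662 mV.
(V_in − V_low)/LSB = (1.0013 − (−7.5))/0.00366211 = 2321.4217 → code 2321 (round).
V_rec = (−7.5) + 2321·0.00366211 = 0.99975586 V.
V_in − V_rec = 0.00154414 V = 1.544 mV.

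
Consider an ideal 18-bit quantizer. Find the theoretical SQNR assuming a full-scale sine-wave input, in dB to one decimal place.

110.1 dB

SNR ≈ 6.02·N + 1.76 dB = 6.02·18 + 1.76 = 110.12 dB.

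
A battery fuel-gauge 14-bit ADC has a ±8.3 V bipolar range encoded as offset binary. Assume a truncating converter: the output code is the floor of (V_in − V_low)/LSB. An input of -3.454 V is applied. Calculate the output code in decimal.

code 4782

Full-scale span = 16.6 V; LSB = 16.6/2^14 = 1.013 mV.
Input sits at 4782.944 steps above V_low.
Floor → code 4782.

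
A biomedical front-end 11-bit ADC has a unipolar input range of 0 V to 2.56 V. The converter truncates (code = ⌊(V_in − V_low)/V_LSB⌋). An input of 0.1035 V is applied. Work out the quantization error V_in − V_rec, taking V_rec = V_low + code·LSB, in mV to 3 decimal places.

Step size: 2.56 V ÷ 2^11 = 1.250 mV.
Scaled input = 82.8000 LSBs, so code = 82.
Code 82 maps back to 0 + 82×0.00125 V = 0.1025 V.
V_in − V_rec = 0.001 V = 1.000 mV.

1.000 mV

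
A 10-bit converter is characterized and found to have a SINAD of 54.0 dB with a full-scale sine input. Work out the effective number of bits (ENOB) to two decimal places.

8.68 bits

ENOB = (SINAD − 1.76) / 6.02 = (54.0 − 1.76)/6.02 = 8.678.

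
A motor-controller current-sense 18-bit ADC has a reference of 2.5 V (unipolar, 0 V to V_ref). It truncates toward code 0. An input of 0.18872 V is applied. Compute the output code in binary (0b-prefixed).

code 0b100110101001100 (decimal 19788)

With 262144 levels over 2.5 V, one step is 9.54 µV.
Input sits at 19788.726 steps above V_low.
⌊·⌋(19788.726) = 19788.
In binary (0b-prefixed): 0b100110101001100.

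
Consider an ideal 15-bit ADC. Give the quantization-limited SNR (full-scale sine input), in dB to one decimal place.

92.1 dB

SNR ≈ 6.02·N + 1.76 dB = 6.02·15 + 1.76 = 92.06 dB.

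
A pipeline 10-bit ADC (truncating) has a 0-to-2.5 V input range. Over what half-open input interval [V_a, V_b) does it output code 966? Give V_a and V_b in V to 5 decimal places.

LSB = 2.5/2^10 = 2.441 mV.
V_a = V_low + 966·LSB = 2.3584 V; V_b = V_low + 967·LSB = 2.36084 V.

[2.35840 V, 2.36084 V)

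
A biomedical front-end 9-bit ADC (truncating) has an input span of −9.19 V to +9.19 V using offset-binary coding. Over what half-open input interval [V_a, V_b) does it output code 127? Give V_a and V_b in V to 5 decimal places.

[-4.63090 V, -4.59500 V)

LSB = 18.38/2^9 = 35.898 mV.
V_a = V_low + 127·LSB = -4.6309 V; V_b = V_low + 128·LSB = -4.595 V.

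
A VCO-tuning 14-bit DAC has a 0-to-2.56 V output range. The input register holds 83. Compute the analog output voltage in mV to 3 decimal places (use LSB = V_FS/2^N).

LSB = 2.56 V / 2^14 = 156.25 µV.
V_out = 0 + 83 × 0.00015625 V = 0.0129687 V.
= 12.969 mV.

12.969 mV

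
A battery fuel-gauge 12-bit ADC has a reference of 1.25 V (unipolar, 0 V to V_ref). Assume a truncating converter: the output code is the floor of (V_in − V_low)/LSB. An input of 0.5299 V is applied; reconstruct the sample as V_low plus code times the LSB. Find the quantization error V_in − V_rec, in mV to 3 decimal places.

Step size: 1.25 V ÷ 2^12 = 305.18 µV.
(0.5299 − 0)/0.000305176 = 1736.3763; ⌊·⌋ gives code 1736.
Reconstructed: 0.52978516 V.
Error = 0.5299 − 0.52978516 = 0.000114844 V = 0.115 mV.

0.115 mV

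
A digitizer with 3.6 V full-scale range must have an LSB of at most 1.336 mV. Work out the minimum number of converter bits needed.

12 bits

Number of steps required ≥ 3.6 V / 1.336 mV = 2694.61.
Need 2^N ≥ 2694.61; 2^11 = 2048, 2^12 = 4096.
Minimum N = 12.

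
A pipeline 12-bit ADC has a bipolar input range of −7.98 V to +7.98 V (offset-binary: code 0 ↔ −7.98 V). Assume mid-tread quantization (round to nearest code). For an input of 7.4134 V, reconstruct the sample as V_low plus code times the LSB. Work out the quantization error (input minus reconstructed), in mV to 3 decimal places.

-1.610 mV

Step size: 15.96 V ÷ 2^12 = 3.896 mV.
(7.4134 − (−7.98))/0.00389648 = 3950.5869; round gives code 3951.
Reconstructed: 7.4150098 V.
Error = 7.4134 − 7.4150098 = -0.00160977 V = -1.610 mV.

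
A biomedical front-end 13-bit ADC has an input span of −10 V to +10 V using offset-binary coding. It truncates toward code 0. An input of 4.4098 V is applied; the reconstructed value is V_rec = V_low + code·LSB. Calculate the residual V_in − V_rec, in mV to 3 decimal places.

0.620 mV

LSB = 20/2^13 = 2.441 mV.
(4.4098 − (−10))/0.00244141 = 5902.2541; ⌊·⌋ gives code 5902.
Code 5902 maps back to (−10) + 5902×0.00244141 V = 4.4091797 V.
V_in − V_rec = 0.000620312 V = 0.620 mV.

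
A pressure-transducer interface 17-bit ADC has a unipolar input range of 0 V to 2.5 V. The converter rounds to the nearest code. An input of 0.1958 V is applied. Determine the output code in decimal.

code 10266

Full-scale span = 2.5 V; LSB = 2.5/2^17 = 19.07 µV.
(0.1958 − 0) / 1.90735e-05 = 10265.559 LSBs.
Round → code 10266.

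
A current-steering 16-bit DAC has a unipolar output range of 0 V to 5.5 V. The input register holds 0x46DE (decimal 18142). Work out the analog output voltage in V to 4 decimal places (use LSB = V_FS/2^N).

LSB = 5.5 V / 2^16 = 83.92 µV.
Code 0x46DE = 18142 decimal.
V_out = 0 + 18142 × 8.39233e-05 V = 1.52254 V.

1.5225 V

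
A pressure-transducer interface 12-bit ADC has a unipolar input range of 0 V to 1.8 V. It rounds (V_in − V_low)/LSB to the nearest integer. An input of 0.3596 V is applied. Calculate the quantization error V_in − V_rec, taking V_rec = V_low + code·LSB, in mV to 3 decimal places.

One LSB is 1.8 V / 4096 = 439.45 µV.
Scaled input = 818.2898 LSBs, so code = 818.
Reconstructed: 0.35947266 V.
V_in − V_rec = 0.000127344 V = 0.127 mV.

0.127 mV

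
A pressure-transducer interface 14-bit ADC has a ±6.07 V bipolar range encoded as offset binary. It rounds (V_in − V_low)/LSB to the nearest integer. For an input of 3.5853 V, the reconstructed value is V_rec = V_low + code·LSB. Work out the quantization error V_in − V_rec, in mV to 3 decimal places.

-0.238 mV

Step size: 12.14 V ÷ 2^14 = 0.741 mV.
Scaled input = 13030.6784 LSBs, so code = 13031.
Reconstructed: 3.5855383 V.
Error = 3.5853 − 3.5855383 = -0.00023833 V = -0.238 mV.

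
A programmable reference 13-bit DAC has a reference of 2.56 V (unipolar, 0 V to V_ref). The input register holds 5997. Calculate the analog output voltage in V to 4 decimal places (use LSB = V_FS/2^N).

1.8741 V

LSB = 2.56 V / 2^13 = 312.50 µV.
V_out = 0 + 5997 × 0.0003125 V = 1.87406 V.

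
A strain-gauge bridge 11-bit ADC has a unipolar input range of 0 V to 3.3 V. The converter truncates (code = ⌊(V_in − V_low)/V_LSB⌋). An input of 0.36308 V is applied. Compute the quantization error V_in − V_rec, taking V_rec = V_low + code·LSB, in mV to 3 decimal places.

0.531 mV

Step size: 3.3 V ÷ 2^11 = 1.611 mV.
Scaled input = 225.3296 LSBs, so code = 225.
Reconstructed: 0.36254883 V.
Error = 0.36308 − 0.36254883 = 0.000531172 V = 0.531 mV.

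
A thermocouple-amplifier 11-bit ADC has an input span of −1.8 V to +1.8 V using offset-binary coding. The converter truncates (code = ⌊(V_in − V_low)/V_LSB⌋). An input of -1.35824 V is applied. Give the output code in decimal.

code 251

Full-scale span = 3.6 V; LSB = 3.6/2^11 = 1.758 mV.
(V_in − V_low)/LSB = (-1.35824 − (−1.8)) / 0.00175781 = 251.312.
⌊·⌋(251.312) = 251.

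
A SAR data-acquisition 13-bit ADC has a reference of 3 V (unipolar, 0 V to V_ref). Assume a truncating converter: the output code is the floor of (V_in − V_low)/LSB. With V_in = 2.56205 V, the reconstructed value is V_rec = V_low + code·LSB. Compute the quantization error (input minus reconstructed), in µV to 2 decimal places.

38.28 µV

LSB = 3/2^13 = 366.21 µV.
(V_in − V_low)/LSB = (2.56205 − 0)/0.000366211 = 6996.1045 → code 6996 (floor).
Code 6996 maps back to 0 + 6996×0.000366211 V = 2.5620117 V.
Difference: 3.82812e-05 V → 38.28 µV.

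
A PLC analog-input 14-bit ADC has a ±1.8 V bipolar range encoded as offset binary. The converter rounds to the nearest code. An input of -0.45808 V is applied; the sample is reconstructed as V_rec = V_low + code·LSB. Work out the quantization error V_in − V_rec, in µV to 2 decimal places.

49.88 µV

One LSB is 3.6 V / 16384 = 219.73 µV.
(V_in − V_low)/LSB = (-0.45808 − (−1.8))/0.000219727 = 6107.2270 → code 6107 (round).
Reconstructed: -0.45812988 V.
V_in − V_rec = 4.98828e-05 V = 49.88 µV.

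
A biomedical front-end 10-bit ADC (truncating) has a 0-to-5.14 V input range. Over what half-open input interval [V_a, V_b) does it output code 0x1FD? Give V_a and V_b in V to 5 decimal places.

LSB = 5.14/2^10 = 5.020 mV.
Code 0x1FD = 509 decimal.
V_a = V_low + 509·LSB = 2.55494 V; V_b = V_low + 510·LSB = 2.55996 V.

[2.55494 V, 2.55996 V)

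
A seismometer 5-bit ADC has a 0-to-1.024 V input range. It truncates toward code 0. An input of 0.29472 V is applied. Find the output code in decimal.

code 9

With 32 levels over 1.024 V, one step is 32.000 mV.
(V_in − V_low)/LSB = (0.29472 − 0) / 0.032 = 9.210.
So the output code is 9.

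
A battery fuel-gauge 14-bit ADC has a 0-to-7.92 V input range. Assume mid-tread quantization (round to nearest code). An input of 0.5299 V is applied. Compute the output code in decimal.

code 1096

LSB = 7.92 V / 16384 = 483.40 µV.
Input sits at 1096.197 steps above V_low.
Round → code 1096.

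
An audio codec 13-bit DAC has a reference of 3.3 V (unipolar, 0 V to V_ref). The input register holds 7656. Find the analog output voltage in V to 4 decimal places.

LSB = 3.3 V / 2^13 = 402.83 µV.
V_out = 0 + 7656 × 0.000402832 V = 3.08408 V.

3.0841 V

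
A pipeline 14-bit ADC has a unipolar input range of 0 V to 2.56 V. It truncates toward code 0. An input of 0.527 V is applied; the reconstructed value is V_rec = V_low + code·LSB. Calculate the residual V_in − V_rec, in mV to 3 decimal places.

0.125 mV

LSB = 2.56/2^14 = 156.25 µV.
Scaled input = 3372.8000 LSBs, so code = 3372.
V_rec = 0 + 3372·0.00015625 = 0.526875 V.
Error = 0.527 − 0.526875 = 0.000125 V = 0.125 mV.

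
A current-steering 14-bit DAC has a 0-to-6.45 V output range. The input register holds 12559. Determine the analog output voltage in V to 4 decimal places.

LSB = 6.45 V / 2^14 = 393.68 µV.
V_out = 0 + 12559 × 0.000393677 V = 4.94419 V.

4.9442 V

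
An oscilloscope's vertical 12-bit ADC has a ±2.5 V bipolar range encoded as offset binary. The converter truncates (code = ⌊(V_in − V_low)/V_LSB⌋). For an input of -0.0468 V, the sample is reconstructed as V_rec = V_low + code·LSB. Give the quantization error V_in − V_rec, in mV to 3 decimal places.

Step size: 5 V ÷ 2^12 = 1.221 mV.
(V_in − V_low)/LSB = (-0.0468 − (−2.5))/0.0012207 = 2009.6614 → code 2009 (floor).
Reconstructed: -0.047607422 V.
V_in − V_rec = 0.000807422 V = 0.807 mV.

0.807 mV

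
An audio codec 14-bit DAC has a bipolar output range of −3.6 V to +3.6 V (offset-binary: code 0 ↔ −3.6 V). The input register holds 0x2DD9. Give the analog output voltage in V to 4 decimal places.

LSB = 7.2 V / 2^14 = 439.45 µV.
Code 0x2DD9 = 11737 decimal.
V_out = (−3.6) + 11737 × 0.000439453 V = 1.55786 V.

1.5579 V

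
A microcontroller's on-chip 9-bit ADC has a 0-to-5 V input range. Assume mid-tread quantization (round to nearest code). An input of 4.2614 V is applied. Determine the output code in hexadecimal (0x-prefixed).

With 512 levels over 5 V, one step is 9.766 mV.
(V_in − V_low)/LSB = (4.2614 − 0) / 0.00976562 = 436.367.
round(436.367) = 436.
In hexadecimal (0x-prefixed): 0x1B4.

code 0x1B4 (decimal 436)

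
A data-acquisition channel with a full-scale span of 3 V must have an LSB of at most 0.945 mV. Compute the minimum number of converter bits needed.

Number of steps required ≥ 3 V / 0.945 mV = 3174.60.
Need 2^N ≥ 3174.60; 2^11 = 2048, 2^12 = 4096.
Minimum N = 12.

12 bits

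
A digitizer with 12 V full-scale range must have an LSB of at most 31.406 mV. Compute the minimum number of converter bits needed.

Number of steps required ≥ 12 V / 31.406 mV = 382.09.
Need 2^N ≥ 382.09; 2^8 = 256, 2^9 = 512.
Minimum N = 9.

9 bits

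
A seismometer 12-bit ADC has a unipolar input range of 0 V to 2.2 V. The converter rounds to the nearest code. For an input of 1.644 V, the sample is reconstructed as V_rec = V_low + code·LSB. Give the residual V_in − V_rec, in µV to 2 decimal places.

-91.80 µV

Step size: 2.2 V ÷ 2^12 = 0.537 mV.
(1.644 − 0)/0.000537109 = 3060.8291; round gives code 3061.
Reconstructed: 1.6440918 V.
Error = 1.644 − 1.6440918 = -9.17969e-05 V = -91.80 µV.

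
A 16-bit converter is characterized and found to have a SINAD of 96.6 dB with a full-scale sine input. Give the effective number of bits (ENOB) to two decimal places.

15.75 bits

ENOB = (SINAD − 1.76) / 6.02 = (96.6 − 1.76)/6.02 = 15.754.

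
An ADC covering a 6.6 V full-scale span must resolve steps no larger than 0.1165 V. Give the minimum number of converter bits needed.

6 bits

Number of steps required ≥ 6.6 V / 0.1165 V = 56.65.
Need 2^N ≥ 56.65; 2^5 = 32, 2^6 = 64.
Minimum N = 6.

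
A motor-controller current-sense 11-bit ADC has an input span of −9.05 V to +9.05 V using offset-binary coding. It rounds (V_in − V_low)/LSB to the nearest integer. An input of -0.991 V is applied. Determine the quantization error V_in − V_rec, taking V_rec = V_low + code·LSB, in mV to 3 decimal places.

-1.156 mV

Step size: 18.1 V ÷ 2^11 = 8.838 mV.
(-0.991 − (−9.05))/0.00883789 = 911.8692; round gives code 912.
Reconstructed: -0.98984375 V.
V_in − V_rec = -0.00115625 V = -1.156 mV.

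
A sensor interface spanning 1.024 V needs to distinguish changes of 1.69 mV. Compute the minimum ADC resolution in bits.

Number of steps required ≥ 1.024 V / 1.69 mV = 605.92.
Need 2^N ≥ 605.92; 2^9 = 512, 2^10 = 1024.
Minimum N = 10.

10 bits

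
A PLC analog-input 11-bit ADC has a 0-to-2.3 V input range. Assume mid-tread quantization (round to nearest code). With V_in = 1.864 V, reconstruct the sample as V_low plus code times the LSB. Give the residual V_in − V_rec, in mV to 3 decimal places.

Step size: 2.3 V ÷ 2^11 = 1.123 mV.
(1.864 − 0)/0.00112305 = 1659.7704; round gives code 1660.
V_rec = 0 + 1660·0.00112305 = 1.8642578 V.
V_in − V_rec = -0.000257813 V = -0.258 mV.

-0.258 mV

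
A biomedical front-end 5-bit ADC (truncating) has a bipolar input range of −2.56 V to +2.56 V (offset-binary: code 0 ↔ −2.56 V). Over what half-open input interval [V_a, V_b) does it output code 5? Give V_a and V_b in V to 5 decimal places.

LSB = 5.12/2^5 = 160.000 mV.
V_a = V_low + 5·LSB = -1.76 V; V_b = V_low + 6·LSB = -1.6 V.

[-1.76000 V, -1.60000 V)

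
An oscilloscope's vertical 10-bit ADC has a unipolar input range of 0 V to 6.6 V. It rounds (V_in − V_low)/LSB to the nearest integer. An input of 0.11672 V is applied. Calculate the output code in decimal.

code 18

Full-scale span = 6.6 V; LSB = 6.6/2^10 = 6.445 mV.
(0.11672 − 0) / 0.00644531 = 18.109 LSBs.
round(18.109) = 18.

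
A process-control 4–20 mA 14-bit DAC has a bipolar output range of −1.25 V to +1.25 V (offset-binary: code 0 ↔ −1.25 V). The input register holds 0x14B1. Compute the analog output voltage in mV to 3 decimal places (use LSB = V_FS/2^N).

-441.742 mV

LSB = 2.5 V / 2^14 = 152.59 µV.
Code 0x14B1 = 5297 decimal.
V_out = (−1.25) + 5297 × 0.000152588 V = -0.441742 V.
= -441.742 mV.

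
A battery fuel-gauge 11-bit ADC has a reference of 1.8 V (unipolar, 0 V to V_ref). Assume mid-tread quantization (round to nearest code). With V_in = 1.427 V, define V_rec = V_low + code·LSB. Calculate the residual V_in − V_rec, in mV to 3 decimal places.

-0.344 mV

One LSB is 1.8 V / 2048 = 0.879 mV.
(1.427 − 0)/0.000878906 = 1623.6089; round gives code 1624.
Code 1624 maps back to 0 + 1624×0.000878906 V = 1.4273437 V.
Error = 1.427 − 1.4273437 = -0.00034375 V = -0.344 mV.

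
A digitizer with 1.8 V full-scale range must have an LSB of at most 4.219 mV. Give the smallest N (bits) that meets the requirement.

Number of steps required ≥ 1.8 V / 4.219 mV = 426.64.
Need 2^N ≥ 426.64; 2^8 = 256, 2^9 = 512.
Minimum N = 9.

9 bits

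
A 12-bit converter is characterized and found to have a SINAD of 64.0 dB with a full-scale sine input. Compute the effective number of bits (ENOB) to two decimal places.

ENOB = (SINAD − 1.76) / 6.02 = (64.0 − 1.76)/6.02 = 10.339.

10.34 bits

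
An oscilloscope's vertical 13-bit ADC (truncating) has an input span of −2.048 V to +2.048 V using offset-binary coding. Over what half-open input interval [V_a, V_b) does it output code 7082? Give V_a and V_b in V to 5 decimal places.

[1.49300 V, 1.49350 V)

LSB = 4.096/2^13 = 0.500 mV.
V_a = V_low + 7082·LSB = 1.493 V; V_b = V_low + 7083·LSB = 1.4935 V.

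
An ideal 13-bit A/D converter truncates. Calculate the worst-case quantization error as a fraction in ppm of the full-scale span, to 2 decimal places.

122.07 ppm

Truncating → worst-case error = 1 LSB = V_FS/2^13, so 1e+06/8192 = 122.07 ppm of full scale.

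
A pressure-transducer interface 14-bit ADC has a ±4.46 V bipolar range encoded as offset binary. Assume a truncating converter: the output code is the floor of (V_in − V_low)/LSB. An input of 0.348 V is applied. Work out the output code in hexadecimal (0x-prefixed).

code 0x227F (decimal 8831)

Full-scale span = 8.92 V; LSB = 8.92/2^14 = 0.544 mV.
(V_in − V_low)/LSB = (0.348 − (−4.46)) / 0.000544434 = 8831.196.
⌊·⌋(8831.196) = 8831.
In hexadecimal (0x-prefixed): 0x227F.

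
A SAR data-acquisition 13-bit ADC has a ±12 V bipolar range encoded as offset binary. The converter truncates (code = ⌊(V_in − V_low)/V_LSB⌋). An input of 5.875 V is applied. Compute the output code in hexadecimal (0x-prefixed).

code 0x17D5 (decimal 6101)

Full-scale span = 24 V; LSB = 24/2^13 = 2.930 mV.
(V_in − V_low)/LSB = (5.875 − (−12)) / 0.00292969 = 6101.333.
So the output code is 6101.
In hexadecimal (0x-prefixed): 0x17D5.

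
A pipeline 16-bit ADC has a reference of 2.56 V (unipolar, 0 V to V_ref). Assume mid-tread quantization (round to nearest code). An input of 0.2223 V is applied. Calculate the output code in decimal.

With 65536 levels over 2.56 V, one step is 39.06 µV.
(V_in − V_low)/LSB = (0.2223 − 0) / 3.90625e-05 = 5690.880.
So the output code is 5691.

code 5691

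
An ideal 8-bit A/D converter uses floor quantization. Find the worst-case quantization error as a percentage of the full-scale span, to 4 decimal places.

Truncating → worst-case error = 1 LSB = V_FS/2^8, so 100/256 = 0.390625 % of full scale.

0.3906 %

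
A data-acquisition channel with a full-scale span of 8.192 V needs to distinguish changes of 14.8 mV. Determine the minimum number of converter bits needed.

10 bits

Number of steps required ≥ 8.192 V / 14.8 mV = 553.51.
Need 2^N ≥ 553.51; 2^9 = 512, 2^10 = 1024.
Minimum N = 10.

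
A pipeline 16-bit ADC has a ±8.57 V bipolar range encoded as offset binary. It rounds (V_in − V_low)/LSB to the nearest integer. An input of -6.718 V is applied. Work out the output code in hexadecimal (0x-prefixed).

Full-scale span = 17.14 V; LSB = 17.14/2^16 = 261.54 µV.
(V_in − V_low)/LSB = (-6.718 − (−8.57)) / 0.000261536 = 7081.253.
So the output code is 7081.
In hexadecimal (0x-prefixed): 0x1BA9.

code 0x1BA9 (decimal 7081)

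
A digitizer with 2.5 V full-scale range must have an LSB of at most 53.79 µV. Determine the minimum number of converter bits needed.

16 bits

Number of steps required ≥ 2.5 V / 53.79 µV = 46477.04.
Need 2^N ≥ 46477.04; 2^15 = 32768, 2^16 = 65536.
Minimum N = 16.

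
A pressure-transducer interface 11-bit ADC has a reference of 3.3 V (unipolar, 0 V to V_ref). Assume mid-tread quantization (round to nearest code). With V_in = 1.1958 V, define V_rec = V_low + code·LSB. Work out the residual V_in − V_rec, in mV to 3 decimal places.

0.195 mV

Step size: 3.3 V ÷ 2^11 = 1.611 mV.
(V_in − V_low)/LSB = (1.1958 − 0)/0.00161133 = 742.1207 → code 742 (round).
V_rec = 0 + 742·0.00161133 = 1.1956055 V.
Difference: 0.000194531 V → 0.195 mV.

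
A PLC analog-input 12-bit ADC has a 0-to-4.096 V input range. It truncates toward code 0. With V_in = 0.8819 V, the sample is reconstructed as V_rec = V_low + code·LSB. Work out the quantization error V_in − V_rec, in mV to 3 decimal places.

LSB = 4.096/2^12 = 1.000 mV.
(V_in − V_low)/LSB = (0.8819 − 0)/0.001 = 881.9000 → code 881 (floor).
Code 881 maps back to 0 + 881×0.001 V = 0.881 V.
Error = 0.8819 − 0.881 = 0.0009 V = 0.900 mV.

0.900 mV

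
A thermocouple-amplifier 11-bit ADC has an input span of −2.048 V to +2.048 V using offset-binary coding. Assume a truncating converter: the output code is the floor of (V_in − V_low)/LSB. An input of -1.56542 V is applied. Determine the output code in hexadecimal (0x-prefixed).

With 2048 levels over 4.096 V, one step is 2.000 mV.
(V_in − V_low)/LSB = (-1.56542 − (−2.048)) / 0.002 = 241.290.
Floor → code 241.
In hexadecimal (0x-prefixed): 0xF1.

code 0xF1 (decimal 241)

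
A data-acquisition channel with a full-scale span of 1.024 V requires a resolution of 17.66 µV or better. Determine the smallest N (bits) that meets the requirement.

Number of steps required ≥ 1.024 V / 17.66 µV = 57984.14.
Need 2^N ≥ 57984.14; 2^15 = 32768, 2^16 = 65536.
Minimum N = 16.

16 bits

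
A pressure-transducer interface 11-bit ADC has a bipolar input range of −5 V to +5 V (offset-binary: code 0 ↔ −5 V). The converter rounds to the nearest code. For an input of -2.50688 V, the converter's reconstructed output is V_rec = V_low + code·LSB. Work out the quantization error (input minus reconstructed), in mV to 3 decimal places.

Step size: 10 V ÷ 2^11 = 4.883 mV.
(V_in − V_low)/LSB = (-2.50688 − (−5))/0.00488281 = 510.5910 → code 511 (round).
V_rec = (−5) + 511·0.00488281 = -2.5048828 V.
Error = -2.50688 − (−2.5048828) = -0.00199719 V = -1.997 mV.

-1.997 mV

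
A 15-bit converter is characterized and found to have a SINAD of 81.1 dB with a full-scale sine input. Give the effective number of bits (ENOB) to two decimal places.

13.18 bits

ENOB = (SINAD − 1.76) / 6.02 = (81.1 − 1.76)/6.02 = 13.179.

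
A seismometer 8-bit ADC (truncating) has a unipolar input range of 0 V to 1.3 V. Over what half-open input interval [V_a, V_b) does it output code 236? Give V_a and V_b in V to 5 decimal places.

[1.19844 V, 1.20352 V)

LSB = 1.3/2^8 = 5.078 mV.
V_a = V_low + 236·LSB = 1.19844 V; V_b = V_low + 237·LSB = 1.20352 V.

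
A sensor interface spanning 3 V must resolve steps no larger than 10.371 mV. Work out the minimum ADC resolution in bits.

9 bits

Number of steps required ≥ 3 V / 10.371 mV = 289.27.
Need 2^N ≥ 289.27; 2^8 = 256, 2^9 = 512.
Minimum N = 9.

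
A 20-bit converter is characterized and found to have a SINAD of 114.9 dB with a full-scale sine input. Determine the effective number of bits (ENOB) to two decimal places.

ENOB = (SINAD − 1.76) / 6.02 = (114.9 − 1.76)/6.02 = 18.794.

18.79 bits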